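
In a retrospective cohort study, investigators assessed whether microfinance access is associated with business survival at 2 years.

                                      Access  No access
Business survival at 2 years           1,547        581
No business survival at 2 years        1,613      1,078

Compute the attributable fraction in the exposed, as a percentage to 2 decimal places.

Reading the table with exposure as columns: a = 1547 (Access, case), b = 1613 (Access, non-case), c = 581 (No access, case), d = 1078.
Risk in exposed = 1547/3160 = 0.48956; risk in unexposed = 581/1659 = 0.35021.
RR = 0.48956/0.35021 = 1.39789
AR% = (RR − 1)/RR × 100 = (1.39789 − 1)/1.39789 × 100 = 28.4637%

28.46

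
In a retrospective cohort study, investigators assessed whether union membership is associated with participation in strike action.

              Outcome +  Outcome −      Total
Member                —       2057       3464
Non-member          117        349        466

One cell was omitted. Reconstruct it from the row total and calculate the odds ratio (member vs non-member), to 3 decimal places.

2.040

The missing cell is in the exposed row: 3464 − 2057 = 1407.
So a = 1407, b = 2057, c = 117, d = 349.
OR = (a·d)/(b·c) = (1407 × 349) / (2057 × 117) = 491043 / 240669 = 2.04033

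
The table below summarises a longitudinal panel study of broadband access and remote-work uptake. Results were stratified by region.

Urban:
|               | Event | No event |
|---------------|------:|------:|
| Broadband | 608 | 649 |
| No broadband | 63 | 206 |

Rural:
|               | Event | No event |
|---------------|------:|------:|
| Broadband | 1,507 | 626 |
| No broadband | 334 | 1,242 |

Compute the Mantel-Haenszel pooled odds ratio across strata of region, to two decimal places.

OR_MH = Σ(aᵢdᵢ/nᵢ) / Σ(bᵢcᵢ/nᵢ), where nᵢ is the stratum total.
Stratum 1 (Urban): n = 1526; a·d/n = 608·206/1526 = 82.0760; b·c/n = 649·63/1526 = 26.7936
Stratum 2 (Rural): n = 3709; a·d/n = 1507·1242/3709 = 504.6358; b·c/n = 626·334/3709 = 56.3721
OR_MH = (82.0760 + 504.6358) / (26.7936 + 56.3721) = 586.7118 / 83.1656 = 7.05474

7.05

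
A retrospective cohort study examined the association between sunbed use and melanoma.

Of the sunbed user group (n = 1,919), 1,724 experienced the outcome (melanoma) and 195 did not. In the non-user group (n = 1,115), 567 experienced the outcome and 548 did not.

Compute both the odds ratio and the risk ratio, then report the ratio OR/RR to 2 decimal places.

4.84

From the description: a = 1724, b = 195, c = 567, d = 548.
OR = (1724·548)/(195·567) = 944752/110565 = 8.54477
Risk in exposed = 1724/1919 = 0.89838; risk in unexposed = 567/1115 = 0.50852; RR = 1.76666
OR/RR = 8.54477 / 1.76666 = 4.83667
The outcome is not rare, so the OR lies further from 1 than the RR.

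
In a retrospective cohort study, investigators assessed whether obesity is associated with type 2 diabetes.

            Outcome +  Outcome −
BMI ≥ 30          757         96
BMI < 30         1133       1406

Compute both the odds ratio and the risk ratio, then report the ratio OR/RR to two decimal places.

4.92

Cells: a = 757, b = 96, c = 1133, d = 1406.
OR = (757·1406)/(96·1133) = 1064342/108768 = 9.78543
Risk in exposed = 757/853 = 0.88746; risk in unexposed = 1133/2539 = 0.44624; RR = 1.98875
OR/RR = 9.78543 / 1.98875 = 4.92040
The outcome is not rare, so the OR lies further from 1 than the RR.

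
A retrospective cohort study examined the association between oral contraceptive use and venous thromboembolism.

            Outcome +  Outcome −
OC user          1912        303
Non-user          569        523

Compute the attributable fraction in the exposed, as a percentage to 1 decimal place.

39.6

Cells: a = 1912, b = 303, c = 569, d = 523.
Risk in exposed = 1912/2215 = 0.86321; risk in unexposed = 569/1092 = 0.52106.
RR = 0.86321/0.52106 = 1.65663
AR% = (RR − 1)/RR × 100 = (1.65663 − 1)/1.65663 × 100 = 39.6364%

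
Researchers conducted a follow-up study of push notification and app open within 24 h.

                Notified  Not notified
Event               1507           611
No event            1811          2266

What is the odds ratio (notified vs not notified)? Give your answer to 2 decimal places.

Reading the table with exposure as columns: a = 1507 (Notified, case), b = 1811 (Notified, non-case), c = 611 (Not notified, case), d = 2266.
OR = (a·d)/(b·c) = (1507 × 2266) / (1811 × 611) = 3414862 / 1106521 = 3.08612
The odds of app open within 24 h are about 3.09 times as high in the notified group.

3.09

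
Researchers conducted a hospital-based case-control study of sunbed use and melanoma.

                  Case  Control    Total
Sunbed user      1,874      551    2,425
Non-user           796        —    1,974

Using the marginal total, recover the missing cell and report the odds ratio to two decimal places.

The missing cell is in the unexposed row: 1974 − 796 = 1178.
So a = 1874, b = 551, c = 796, d = 1178.
OR = (a·d)/(b·c) = (1874 × 1178) / (551 × 796) = 2207572 / 438596 = 5.03327

5.03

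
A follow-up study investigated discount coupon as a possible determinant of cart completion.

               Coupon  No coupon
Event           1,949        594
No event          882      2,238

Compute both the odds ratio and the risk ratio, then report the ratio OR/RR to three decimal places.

Reading the table with exposure as columns: a = 1949 (Coupon, case), b = 882 (Coupon, non-case), c = 594 (No coupon, case), d = 2238.
OR = (1949·2238)/(882·594) = 4361862/523908 = 8.32563
Risk in exposed = 1949/2831 = 0.68845; risk in unexposed = 594/2832 = 0.20975; RR = 3.28230
OR/RR = 8.32563 / 3.28230 = 2.53652
The outcome is not rare, so the OR lies further from 1 than the RR.

2.537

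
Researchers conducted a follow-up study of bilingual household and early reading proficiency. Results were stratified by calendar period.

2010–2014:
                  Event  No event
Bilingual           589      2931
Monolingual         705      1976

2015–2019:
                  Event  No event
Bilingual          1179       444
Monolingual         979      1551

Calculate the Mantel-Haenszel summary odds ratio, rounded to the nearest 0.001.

OR_MH = Σ(aᵢdᵢ/nᵢ) / Σ(bᵢcᵢ/nᵢ), where nᵢ is the stratum total.
Stratum 1 (2010–2014): n = 6201; a·d/n = 589·1976/6201 = 187.6897; b·c/n = 2931·705/6201 = 333.2293
Stratum 2 (2015–2019): n = 4153; a·d/n = 1179·1551/4153 = 440.3152; b·c/n = 444·979/4153 = 104.6655
OR_MH = (187.6897 + 440.3152) / (333.2293 + 104.6655) = 628.0049 / 437.8949 = 1.43415

1.434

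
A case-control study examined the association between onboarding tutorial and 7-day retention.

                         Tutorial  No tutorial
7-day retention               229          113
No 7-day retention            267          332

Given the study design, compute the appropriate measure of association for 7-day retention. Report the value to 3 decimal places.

2.520

Reading the table with exposure as columns: a = 229 (Tutorial, case), b = 267 (Tutorial, non-case), c = 113 (No tutorial, case), d = 332.
This is a case-control study: participants were sampled on outcome status, so risks in the source population cannot be estimated directly — relative risk is not valid here. The odds ratio is the appropriate measure.
OR = (a·d)/(b·c) = (229 × 332) / (267 × 113) = 76028 / 30171 = 2.51990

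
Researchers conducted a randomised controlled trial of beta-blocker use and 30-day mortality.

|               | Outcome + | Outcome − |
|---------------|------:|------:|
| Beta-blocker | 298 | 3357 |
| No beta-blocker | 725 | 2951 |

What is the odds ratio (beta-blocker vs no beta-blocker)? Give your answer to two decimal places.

Cells: a = 298, b = 3357, c = 725, d = 2951.
OR = (a·d)/(b·c) = (298 × 2951) / (3357 × 725) = 879398 / 2433825 = 0.36132
Exposure is associated with lower odds of 30-day mortality (OR = 0.36 < 1).

0.36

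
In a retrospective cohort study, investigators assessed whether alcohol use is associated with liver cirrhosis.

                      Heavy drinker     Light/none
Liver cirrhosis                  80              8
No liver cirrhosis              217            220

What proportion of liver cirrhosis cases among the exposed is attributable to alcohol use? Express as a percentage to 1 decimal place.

87.0

Reading the table with exposure as columns: a = 80 (Heavy drinker, case), b = 217 (Heavy drinker, non-case), c = 8 (Light/none, case), d = 220.
Risk in exposed = 80/297 = 0.26936; risk in unexposed = 8/228 = 0.03509.
RR = 0.26936/0.03509 = 7.67677
AR% = (RR − 1)/RR × 100 = (7.67677 − 1)/7.67677 × 100 = 86.9737%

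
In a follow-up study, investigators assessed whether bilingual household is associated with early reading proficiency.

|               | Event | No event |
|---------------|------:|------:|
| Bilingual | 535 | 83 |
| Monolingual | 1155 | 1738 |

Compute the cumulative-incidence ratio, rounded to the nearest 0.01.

2.17

Cells: a = 535, b = 83, c = 1155, d = 1738.
Risk in exposed = 535/618 = 0.86570; risk in unexposed = 1155/2893 = 0.39924.
RR = 0.86570 / 0.39924 = 2.16836
The risk among the exposed is 2.17 times that among the unexposed.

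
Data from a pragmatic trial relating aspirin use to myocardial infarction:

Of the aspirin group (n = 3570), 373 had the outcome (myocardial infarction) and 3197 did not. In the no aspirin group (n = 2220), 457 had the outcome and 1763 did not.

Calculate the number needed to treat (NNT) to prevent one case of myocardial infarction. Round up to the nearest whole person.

10

Risk in treated group = 373/3570 = 0.10448; risk in control = 457/2220 = 0.20586.
Absolute risk reduction = 0.20586 − 0.10448 = 0.10137
NNT = 1 / ARR = 1 / 0.10137 = 9.864 → round up → 10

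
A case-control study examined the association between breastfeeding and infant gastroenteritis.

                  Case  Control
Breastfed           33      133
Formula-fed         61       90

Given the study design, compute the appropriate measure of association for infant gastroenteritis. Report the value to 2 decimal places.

Cells: a = 33, b = 133, c = 61, d = 90.
This is a case-control study: participants were sampled on outcome status, so risks in the source population cannot be estimated directly — relative risk is not valid here. The odds ratio is the appropriate measure.
OR = (a·d)/(b·c) = (33 × 90) / (133 × 61) = 2970 / 8113 = 0.36608

0.37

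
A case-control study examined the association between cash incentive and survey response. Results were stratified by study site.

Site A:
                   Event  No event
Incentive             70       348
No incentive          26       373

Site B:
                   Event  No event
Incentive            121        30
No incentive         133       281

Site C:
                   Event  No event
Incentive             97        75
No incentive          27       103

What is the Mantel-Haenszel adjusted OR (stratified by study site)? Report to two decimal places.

5.04

OR_MH = Σ(aᵢdᵢ/nᵢ) / Σ(bᵢcᵢ/nᵢ), where nᵢ is the stratum total.
Stratum 1 (Site A): n = 817; a·d/n = 70·373/817 = 31.9584; b·c/n = 348·26/817 = 11.0747
Stratum 2 (Site B): n = 565; a·d/n = 121·281/565 = 60.1788; b·c/n = 30·133/565 = 7.0619
Stratum 3 (Site C): n = 302; a·d/n = 97·103/302 = 33.0828; b·c/n = 75·27/302 = 6.7053
OR_MH = (31.9584 + 60.1788 + 33.0828) / (11.0747 + 7.0619 + 6.7053) = 125.2199 / 24.8419 = 5.04067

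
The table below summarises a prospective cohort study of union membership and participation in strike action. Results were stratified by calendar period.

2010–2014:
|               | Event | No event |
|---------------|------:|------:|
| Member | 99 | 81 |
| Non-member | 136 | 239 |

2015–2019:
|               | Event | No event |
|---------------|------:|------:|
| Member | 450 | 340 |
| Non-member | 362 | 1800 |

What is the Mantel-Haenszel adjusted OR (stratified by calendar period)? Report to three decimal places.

OR_MH = Σ(aᵢdᵢ/nᵢ) / Σ(bᵢcᵢ/nᵢ), where nᵢ is the stratum total.
Stratum 1 (2010–2014): n = 555; a·d/n = 99·239/555 = 42.6324; b·c/n = 81·136/555 = 19.8486
Stratum 2 (2015–2019): n = 2952; a·d/n = 450·1800/2952 = 274.3902; b·c/n = 340·362/2952 = 41.6938
OR_MH = (42.6324 + 274.3902) / (19.8486 + 41.6938) = 317.0227 / 61.5424 = 5.15129

5.151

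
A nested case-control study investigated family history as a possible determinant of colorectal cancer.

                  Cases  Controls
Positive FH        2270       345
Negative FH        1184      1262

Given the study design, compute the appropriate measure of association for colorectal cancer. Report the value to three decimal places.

Cells: a = 2270, b = 345, c = 1184, d = 1262.
This is a nested case-control study: participants were sampled on outcome status, so risks in the source population cannot be estimated directly — relative risk is not valid here. The odds ratio is the appropriate measure.
OR = (a·d)/(b·c) = (2270 × 1262) / (345 × 1184) = 2864740 / 408480 = 7.01317

7.013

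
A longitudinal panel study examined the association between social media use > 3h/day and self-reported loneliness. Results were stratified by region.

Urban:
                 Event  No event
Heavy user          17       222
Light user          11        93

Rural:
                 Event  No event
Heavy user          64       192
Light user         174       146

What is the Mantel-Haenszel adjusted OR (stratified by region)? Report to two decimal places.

OR_MH = Σ(aᵢdᵢ/nᵢ) / Σ(bᵢcᵢ/nᵢ), where nᵢ is the stratum total.
Stratum 1 (Urban): n = 343; a·d/n = 17·93/343 = 4.6093; b·c/n = 222·11/343 = 7.1195
Stratum 2 (Rural): n = 576; a·d/n = 64·146/576 = 16.2222; b·c/n = 192·174/576 = 58.0000
OR_MH = (4.6093 + 16.2222) / (7.1195 + 58.0000) = 20.8316 / 65.1195 = 0.31990

0.32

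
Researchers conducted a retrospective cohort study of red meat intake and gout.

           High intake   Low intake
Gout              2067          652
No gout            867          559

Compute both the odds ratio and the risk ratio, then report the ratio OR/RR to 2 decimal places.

Reading the table with exposure as columns: a = 2067 (High intake, case), b = 867 (High intake, non-case), c = 652 (Low intake, case), d = 559.
OR = (2067·559)/(867·652) = 1155453/565284 = 2.04402
Risk in exposed = 2067/2934 = 0.70450; risk in unexposed = 652/1211 = 0.53840; RR = 1.30851
OR/RR = 2.04402 / 1.30851 = 1.56210
The outcome is not rare, so the OR lies further from 1 than the RR.

1.56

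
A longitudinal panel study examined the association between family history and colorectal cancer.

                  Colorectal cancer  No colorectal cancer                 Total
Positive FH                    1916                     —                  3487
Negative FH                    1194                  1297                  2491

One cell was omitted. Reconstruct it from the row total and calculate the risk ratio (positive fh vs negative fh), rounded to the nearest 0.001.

1.146

The missing cell is in the exposed row: 3487 − 1916 = 1571.
So a = 1916, b = 1571, c = 1194, d = 1297.
RR = [a/(a+b)] / [c/(c+d)] = (1916/3487) / (1194/2491) = 0.54947/0.47933 = 1.14634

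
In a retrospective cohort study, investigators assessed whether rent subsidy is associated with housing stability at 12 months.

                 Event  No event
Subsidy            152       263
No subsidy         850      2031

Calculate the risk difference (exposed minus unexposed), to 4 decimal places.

0.0712

Cells: a = 152, b = 263, c = 850, d = 2031.
Risk in exposed = 152/415 = 0.366265; risk in unexposed = 850/2881 = 0.295036.
Risk difference = 0.366265 − 0.295036 = 0.071229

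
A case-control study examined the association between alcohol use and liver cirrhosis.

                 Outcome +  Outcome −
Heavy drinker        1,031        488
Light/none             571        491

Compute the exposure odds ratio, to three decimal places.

1.817

Cells: a = 1031, b = 488, c = 571, d = 491.
OR = (a·d)/(b·c) = (1031 × 491) / (488 × 571) = 506221 / 278648 = 1.81670
The odds of liver cirrhosis are about 1.82 times as high in the heavy drinker group.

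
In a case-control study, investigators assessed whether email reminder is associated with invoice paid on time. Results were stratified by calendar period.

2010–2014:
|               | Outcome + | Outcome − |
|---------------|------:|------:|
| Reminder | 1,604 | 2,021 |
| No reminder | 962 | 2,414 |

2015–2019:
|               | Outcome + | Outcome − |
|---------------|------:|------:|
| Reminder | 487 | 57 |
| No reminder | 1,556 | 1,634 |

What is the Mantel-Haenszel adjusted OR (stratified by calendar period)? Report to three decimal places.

OR_MH = Σ(aᵢdᵢ/nᵢ) / Σ(bᵢcᵢ/nᵢ), where nᵢ is the stratum total.
Stratum 1 (2010–2014): n = 7001; a·d/n = 1604·2414/7001 = 553.0718; b·c/n = 2021·962/7001 = 277.7035
Stratum 2 (2015–2019): n = 3734; a·d/n = 487·1634/3734 = 213.1114; b·c/n = 57·1556/3734 = 23.7525
OR_MH = (553.0718 + 213.1114) / (277.7035 + 23.7525) = 766.1833 / 301.4560 = 2.54161

2.542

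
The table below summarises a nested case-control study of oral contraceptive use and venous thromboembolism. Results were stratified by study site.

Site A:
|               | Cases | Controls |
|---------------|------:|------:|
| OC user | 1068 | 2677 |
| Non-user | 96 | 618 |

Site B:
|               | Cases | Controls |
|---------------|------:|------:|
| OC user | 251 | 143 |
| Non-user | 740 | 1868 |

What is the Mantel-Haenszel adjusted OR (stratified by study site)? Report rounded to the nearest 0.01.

3.28

OR_MH = Σ(aᵢdᵢ/nᵢ) / Σ(bᵢcᵢ/nᵢ), where nᵢ is the stratum total.
Stratum 1 (Site A): n = 4459; a·d/n = 1068·618/4459 = 148.0206; b·c/n = 2677·96/4459 = 57.6344
Stratum 2 (Site B): n = 3002; a·d/n = 251·1868/3002 = 156.1852; b·c/n = 143·740/3002 = 35.2498
OR_MH = (148.0206 + 156.1852) / (57.6344 + 35.2498) = 304.2058 / 92.8843 = 3.27511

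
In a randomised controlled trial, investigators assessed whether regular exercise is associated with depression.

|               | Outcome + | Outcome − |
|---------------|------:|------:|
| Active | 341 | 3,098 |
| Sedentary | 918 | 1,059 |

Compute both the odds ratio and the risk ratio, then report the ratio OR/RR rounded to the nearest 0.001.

0.595

Cells: a = 341, b = 3098, c = 918, d = 1059.
OR = (341·1059)/(3098·918) = 361119/2843964 = 0.12698
Risk in exposed = 341/3439 = 0.09916; risk in unexposed = 918/1977 = 0.46434; RR = 0.21354
OR/RR = 0.12698 / 0.21354 = 0.59462
The outcome is not rare, so the OR lies further from 1 than the RR.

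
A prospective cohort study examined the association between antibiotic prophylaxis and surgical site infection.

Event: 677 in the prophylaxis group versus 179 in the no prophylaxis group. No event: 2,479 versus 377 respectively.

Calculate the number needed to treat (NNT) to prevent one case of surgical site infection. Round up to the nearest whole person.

Risk in treated group = 677/3156 = 0.21451; risk in control = 179/556 = 0.32194.
Absolute risk reduction = 0.32194 − 0.21451 = 0.10743
NNT = 1 / ARR = 1 / 0.10743 = 9.308 → round up → 10

10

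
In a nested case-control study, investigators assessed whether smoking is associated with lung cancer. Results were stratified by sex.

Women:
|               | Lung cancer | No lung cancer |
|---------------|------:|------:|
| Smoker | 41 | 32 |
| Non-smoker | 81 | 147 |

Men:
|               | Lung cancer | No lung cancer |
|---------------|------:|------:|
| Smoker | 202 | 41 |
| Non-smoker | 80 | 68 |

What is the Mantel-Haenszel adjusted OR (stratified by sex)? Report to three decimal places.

OR_MH = Σ(aᵢdᵢ/nᵢ) / Σ(bᵢcᵢ/nᵢ), where nᵢ is the stratum total.
Stratum 1 (Women): n = 301; a·d/n = 41·147/301 = 20.0233; b·c/n = 32·81/301 = 8.6113
Stratum 2 (Men): n = 391; a·d/n = 202·68/391 = 35.1304; b·c/n = 41·80/391 = 8.3887
OR_MH = (20.0233 + 35.1304) / (8.6113 + 8.3887) = 55.1537 / 17.0000 = 3.24433

3.244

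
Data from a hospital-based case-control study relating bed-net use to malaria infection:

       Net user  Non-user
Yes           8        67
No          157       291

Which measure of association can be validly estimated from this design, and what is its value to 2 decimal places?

0.22

Reading the table with exposure as columns: a = 8 (Net user, case), b = 157 (Net user, non-case), c = 67 (Non-user, case), d = 291.
This is a hospital-based case-control study: participants were sampled on outcome status, so risks in the source population cannot be estimated directly — relative risk is not valid here. The odds ratio is the appropriate measure.
OR = (a·d)/(b·c) = (8 × 291) / (157 × 67) = 2328 / 10519 = 0.22131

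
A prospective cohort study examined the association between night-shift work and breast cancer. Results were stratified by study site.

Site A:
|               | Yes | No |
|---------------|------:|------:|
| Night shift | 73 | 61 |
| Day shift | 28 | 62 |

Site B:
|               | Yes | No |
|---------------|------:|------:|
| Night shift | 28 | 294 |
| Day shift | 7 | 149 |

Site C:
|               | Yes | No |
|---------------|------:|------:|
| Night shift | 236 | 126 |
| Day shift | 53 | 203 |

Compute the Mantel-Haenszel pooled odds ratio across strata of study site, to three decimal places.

OR_MH = Σ(aᵢdᵢ/nᵢ) / Σ(bᵢcᵢ/nᵢ), where nᵢ is the stratum total.
Stratum 1 (Site A): n = 224; a·d/n = 73·62/224 = 20.2054; b·c/n = 61·28/224 = 7.6250
Stratum 2 (Site B): n = 478; a·d/n = 28·149/478 = 8.7280; b·c/n = 294·7/478 = 4.3054
Stratum 3 (Site C): n = 618; a·d/n = 236·203/618 = 77.5210; b·c/n = 126·53/618 = 10.8058
OR_MH = (20.2054 + 8.7280 + 77.5210) / (7.6250 + 4.3054 + 10.8058) = 106.4544 / 22.7363 = 4.68214

4.682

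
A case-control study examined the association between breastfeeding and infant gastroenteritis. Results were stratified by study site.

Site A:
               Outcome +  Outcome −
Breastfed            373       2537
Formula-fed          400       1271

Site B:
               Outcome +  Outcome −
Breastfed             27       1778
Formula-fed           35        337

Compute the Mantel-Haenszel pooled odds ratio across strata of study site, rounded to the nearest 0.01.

0.43

OR_MH = Σ(aᵢdᵢ/nᵢ) / Σ(bᵢcᵢ/nᵢ), where nᵢ is the stratum total.
Stratum 1 (Site A): n = 4581; a·d/n = 373·1271/4581 = 103.4890; b·c/n = 2537·400/4581 = 221.5237
Stratum 2 (Site B): n = 2177; a·d/n = 27·337/2177 = 4.1796; b·c/n = 1778·35/2177 = 28.5852
OR_MH = (103.4890 + 4.1796) / (221.5237 + 28.5852) = 107.6686 / 250.1089 = 0.43049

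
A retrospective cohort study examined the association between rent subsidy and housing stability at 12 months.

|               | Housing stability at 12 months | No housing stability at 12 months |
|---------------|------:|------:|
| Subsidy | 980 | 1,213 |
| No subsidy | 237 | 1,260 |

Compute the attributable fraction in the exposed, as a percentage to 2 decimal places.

64.57

Cells: a = 980, b = 1213, c = 237, d = 1260.
Risk in exposed = 980/2193 = 0.44688; risk in unexposed = 237/1497 = 0.15832.
RR = 0.44688/0.15832 = 2.82268
AR% = (RR − 1)/RR × 100 = (2.82268 − 1)/2.82268 × 100 = 64.5726%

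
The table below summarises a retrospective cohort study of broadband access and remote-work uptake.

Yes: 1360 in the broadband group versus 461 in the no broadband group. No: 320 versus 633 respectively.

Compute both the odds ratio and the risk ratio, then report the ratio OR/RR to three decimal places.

From the description: a = 1360, b = 320, c = 461, d = 633.
OR = (1360·633)/(320·461) = 860880/147520 = 5.83568
Risk in exposed = 1360/1680 = 0.80952; risk in unexposed = 461/1094 = 0.42139; RR = 1.92108
OR/RR = 5.83568 / 1.92108 = 3.03771
The outcome is not rare, so the OR lies further from 1 than the RR.

3.038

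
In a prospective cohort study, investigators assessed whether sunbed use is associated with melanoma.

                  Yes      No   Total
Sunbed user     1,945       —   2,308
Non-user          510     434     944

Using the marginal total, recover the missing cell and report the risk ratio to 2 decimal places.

The missing cell is in the exposed row: 2308 − 1945 = 363.
So a = 1945, b = 363, c = 510, d = 434.
RR = [a/(a+b)] / [c/(c+d)] = (1945/2308) / (510/944) = 0.84272/0.54025 = 1.55986

1.56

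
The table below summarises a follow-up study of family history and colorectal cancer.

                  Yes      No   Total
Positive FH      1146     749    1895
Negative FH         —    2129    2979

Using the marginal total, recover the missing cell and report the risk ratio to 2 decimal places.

The missing cell is in the unexposed row: 2979 − 2129 = 850.
So a = 1146, b = 749, c = 850, d = 2129.
RR = [a/(a+b)] / [c/(c+d)] = (1146/1895) / (850/2979) = 0.60475/0.28533 = 2.11947

2.12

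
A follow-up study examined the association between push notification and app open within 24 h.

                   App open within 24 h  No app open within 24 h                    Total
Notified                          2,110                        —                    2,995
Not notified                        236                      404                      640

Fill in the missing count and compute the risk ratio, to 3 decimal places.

1.911

The missing cell is in the exposed row: 2995 − 2110 = 885.
So a = 2110, b = 885, c = 236, d = 404.
RR = [a/(a+b)] / [c/(c+d)] = (2110/2995) / (236/640) = 0.70451/0.36875 = 1.91053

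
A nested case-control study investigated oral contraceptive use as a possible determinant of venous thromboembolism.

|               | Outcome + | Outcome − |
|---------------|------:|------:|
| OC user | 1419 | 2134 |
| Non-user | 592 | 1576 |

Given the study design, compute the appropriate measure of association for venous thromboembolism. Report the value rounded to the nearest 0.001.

Cells: a = 1419, b = 2134, c = 592, d = 1576.
This is a nested case-control study: participants were sampled on outcome status, so risks in the source population cannot be estimated directly — relative risk is not valid here. The odds ratio is the appropriate measure.
OR = (a·d)/(b·c) = (1419 × 1576) / (2134 × 592) = 2236344 / 1263328 = 1.77020

1.770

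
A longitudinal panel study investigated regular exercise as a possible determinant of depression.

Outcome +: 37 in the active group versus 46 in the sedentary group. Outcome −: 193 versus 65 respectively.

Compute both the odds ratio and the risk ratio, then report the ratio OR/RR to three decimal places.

0.698

From the description: a = 37, b = 193, c = 46, d = 65.
OR = (37·65)/(193·46) = 2405/8878 = 0.27089
Risk in exposed = 37/230 = 0.16087; risk in unexposed = 46/111 = 0.41441; RR = 0.38819
OR/RR = 0.27089 / 0.38819 = 0.69785
The outcome is not rare, so the OR lies further from 1 than the RR.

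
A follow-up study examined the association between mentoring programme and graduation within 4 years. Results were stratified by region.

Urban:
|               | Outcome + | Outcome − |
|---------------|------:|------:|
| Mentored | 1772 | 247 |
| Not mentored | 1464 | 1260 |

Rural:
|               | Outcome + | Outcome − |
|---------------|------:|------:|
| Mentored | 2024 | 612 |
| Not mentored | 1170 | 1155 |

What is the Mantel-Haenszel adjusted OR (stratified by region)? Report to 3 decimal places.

4.270

OR_MH = Σ(aᵢdᵢ/nᵢ) / Σ(bᵢcᵢ/nᵢ), where nᵢ is the stratum total.
Stratum 1 (Urban): n = 4743; a·d/n = 1772·1260/4743 = 470.7400; b·c/n = 247·1464/4743 = 76.2404
Stratum 2 (Rural): n = 4961; a·d/n = 2024·1155/4961 = 471.2195; b·c/n = 612·1170/4961 = 144.3338
OR_MH = (470.7400 + 471.2195) / (76.2404 + 144.3338) = 941.9596 / 220.5742 = 4.27049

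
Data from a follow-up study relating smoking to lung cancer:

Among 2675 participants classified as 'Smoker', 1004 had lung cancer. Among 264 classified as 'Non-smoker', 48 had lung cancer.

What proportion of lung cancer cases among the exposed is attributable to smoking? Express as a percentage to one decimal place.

51.6

From the description: a = 1004, b = 1671, c = 48, d = 216.
Risk in exposed = 1004/2675 = 0.37533; risk in unexposed = 48/264 = 0.18182.
RR = 0.37533/0.18182 = 2.06430
AR% = (RR − 1)/RR × 100 = (2.06430 − 1)/2.06430 × 100 = 51.5574%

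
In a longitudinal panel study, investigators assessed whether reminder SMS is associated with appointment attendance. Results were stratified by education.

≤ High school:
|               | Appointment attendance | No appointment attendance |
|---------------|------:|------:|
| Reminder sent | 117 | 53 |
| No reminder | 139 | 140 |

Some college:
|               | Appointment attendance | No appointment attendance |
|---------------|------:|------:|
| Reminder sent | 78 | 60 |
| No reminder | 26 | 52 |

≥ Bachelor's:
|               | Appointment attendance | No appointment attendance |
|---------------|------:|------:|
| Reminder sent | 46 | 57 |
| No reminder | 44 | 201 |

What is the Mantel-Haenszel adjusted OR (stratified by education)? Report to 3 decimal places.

OR_MH = Σ(aᵢdᵢ/nᵢ) / Σ(bᵢcᵢ/nᵢ), where nᵢ is the stratum total.
Stratum 1 (≤ High school): n = 449; a·d/n = 117·140/449 = 36.4811; b·c/n = 53·139/449 = 16.4076
Stratum 2 (Some college): n = 216; a·d/n = 78·52/216 = 18.7778; b·c/n = 60·26/216 = 7.2222
Stratum 3 (≥ Bachelor's): n = 348; a·d/n = 46·201/348 = 26.5690; b·c/n = 57·44/348 = 7.2069
OR_MH = (36.4811 + 18.7778 + 26.5690) / (16.4076 + 7.2222 + 7.2069) = 81.8278 / 30.8367 = 2.65359

2.654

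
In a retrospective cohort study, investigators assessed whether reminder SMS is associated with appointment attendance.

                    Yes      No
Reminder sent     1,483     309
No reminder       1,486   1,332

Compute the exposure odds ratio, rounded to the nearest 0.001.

4.302

Cells: a = 1483, b = 309, c = 1486, d = 1332.
OR = (a·d)/(b·c) = (1483 × 1332) / (309 × 1486) = 1975356 / 459174 = 4.30198
The odds of appointment attendance are about 4.30 times as high in the reminder sent group.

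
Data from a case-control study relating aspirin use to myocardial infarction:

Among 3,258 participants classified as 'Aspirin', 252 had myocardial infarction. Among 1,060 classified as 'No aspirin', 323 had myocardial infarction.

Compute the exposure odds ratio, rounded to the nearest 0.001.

0.191

From the description: a = 252, b = 3006, c = 323, d = 737.
OR = (a·d)/(b·c) = (252 × 737) / (3006 × 323) = 185724 / 970938 = 0.19128
Exposure is associated with lower odds of myocardial infarction (OR = 0.19 < 1).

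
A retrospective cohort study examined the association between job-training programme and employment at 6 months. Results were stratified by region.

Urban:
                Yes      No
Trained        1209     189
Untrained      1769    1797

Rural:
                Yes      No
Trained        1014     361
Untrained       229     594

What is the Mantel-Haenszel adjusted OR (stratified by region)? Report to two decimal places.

OR_MH = Σ(aᵢdᵢ/nᵢ) / Σ(bᵢcᵢ/nᵢ), where nᵢ is the stratum total.
Stratum 1 (Urban): n = 4964; a·d/n = 1209·1797/4964 = 437.6658; b·c/n = 189·1769/4964 = 67.3531
Stratum 2 (Rural): n = 2198; a·d/n = 1014·594/2198 = 274.0291; b·c/n = 361·229/2198 = 37.6110
OR_MH = (437.6658 + 274.0291) / (67.3531 + 37.6110) = 711.6949 / 104.9642 = 6.78036

6.78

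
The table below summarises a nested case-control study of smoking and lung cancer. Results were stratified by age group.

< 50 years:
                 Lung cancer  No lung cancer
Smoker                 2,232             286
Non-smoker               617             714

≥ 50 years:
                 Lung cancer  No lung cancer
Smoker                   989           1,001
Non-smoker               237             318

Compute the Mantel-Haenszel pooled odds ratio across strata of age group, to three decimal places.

OR_MH = Σ(aᵢdᵢ/nᵢ) / Σ(bᵢcᵢ/nᵢ), where nᵢ is the stratum total.
Stratum 1 (< 50 years): n = 3849; a·d/n = 2232·714/3849 = 414.0421; b·c/n = 286·617/3849 = 45.8462
Stratum 2 (≥ 50 years): n = 2545; a·d/n = 989·318/2545 = 123.5764; b·c/n = 1001·237/2545 = 93.2169
OR_MH = (414.0421 + 123.5764) / (45.8462 + 93.2169) = 537.6185 / 139.0631 = 3.86600

3.866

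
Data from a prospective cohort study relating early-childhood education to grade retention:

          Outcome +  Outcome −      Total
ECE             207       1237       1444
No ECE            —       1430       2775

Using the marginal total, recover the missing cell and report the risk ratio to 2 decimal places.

0.30

The missing cell is in the unexposed row: 2775 − 1430 = 1345.
So a = 207, b = 1237, c = 1345, d = 1430.
RR = [a/(a+b)] / [c/(c+d)] = (207/1444) / (1345/2775) = 0.14335/0.48468 = 0.29576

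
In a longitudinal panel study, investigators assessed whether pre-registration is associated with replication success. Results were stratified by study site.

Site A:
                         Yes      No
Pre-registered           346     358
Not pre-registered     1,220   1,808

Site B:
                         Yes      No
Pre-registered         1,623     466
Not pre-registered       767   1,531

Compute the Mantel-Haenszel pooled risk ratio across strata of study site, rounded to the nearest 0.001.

RR_MH = Σ(aᵢ·n₀ᵢ/nᵢ) / Σ(cᵢ·n₁ᵢ/nᵢ), with n₁ᵢ = aᵢ+bᵢ (exposed), n₀ᵢ = cᵢ+dᵢ (unexposed), nᵢ = n₁ᵢ+n₀ᵢ.
Stratum 1 (Site A): n₁ = 704, n₀ = 3028, n = 3732; a·n₀/n = 346·3028/3732 = 280.7310; c·n₁/n = 1220·704/3732 = 230.1393
Stratum 2 (Site B): n₁ = 2089, n₀ = 2298, n = 4387; a·n₀/n = 1623·2298/4387 = 850.1605; c·n₁/n = 767·2089/4387 = 365.2298
RR_MH = (280.7310 + 850.1605) / (230.1393 + 365.2298) = 1130.8914 / 595.3691 = 1.89948

1.899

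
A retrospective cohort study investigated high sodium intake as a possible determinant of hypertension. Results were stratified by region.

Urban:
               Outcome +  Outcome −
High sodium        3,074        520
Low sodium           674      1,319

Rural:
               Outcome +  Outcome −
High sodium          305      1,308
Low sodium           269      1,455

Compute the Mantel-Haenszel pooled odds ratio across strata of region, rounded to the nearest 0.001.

5.106

OR_MH = Σ(aᵢdᵢ/nᵢ) / Σ(bᵢcᵢ/nᵢ), where nᵢ is the stratum total.
Stratum 1 (Urban): n = 5587; a·d/n = 3074·1319/5587 = 725.7215; b·c/n = 520·674/5587 = 62.7313
Stratum 2 (Rural): n = 3337; a·d/n = 305·1455/3337 = 132.9862; b·c/n = 1308·269/3337 = 105.4396
OR_MH = (725.7215 + 132.9862) / (62.7313 + 105.4396) = 858.7077 / 168.1710 = 5.10616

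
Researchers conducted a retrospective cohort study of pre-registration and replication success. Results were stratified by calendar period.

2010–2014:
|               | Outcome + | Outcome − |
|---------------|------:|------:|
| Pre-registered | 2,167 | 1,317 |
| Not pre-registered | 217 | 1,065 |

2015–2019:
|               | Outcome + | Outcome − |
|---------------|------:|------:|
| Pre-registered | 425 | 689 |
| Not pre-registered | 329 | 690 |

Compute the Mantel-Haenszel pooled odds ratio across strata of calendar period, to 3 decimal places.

OR_MH = Σ(aᵢdᵢ/nᵢ) / Σ(bᵢcᵢ/nᵢ), where nᵢ is the stratum total.
Stratum 1 (2010–2014): n = 4766; a·d/n = 2167·1065/4766 = 484.2331; b·c/n = 1317·217/4766 = 59.9641
Stratum 2 (2015–2019): n = 2133; a·d/n = 425·690/2133 = 137.4824; b·c/n = 689·329/2133 = 106.2733
OR_MH = (484.2331 + 137.4824) / (59.9641 + 106.2733) = 621.7155 / 166.2374 = 3.73992

3.740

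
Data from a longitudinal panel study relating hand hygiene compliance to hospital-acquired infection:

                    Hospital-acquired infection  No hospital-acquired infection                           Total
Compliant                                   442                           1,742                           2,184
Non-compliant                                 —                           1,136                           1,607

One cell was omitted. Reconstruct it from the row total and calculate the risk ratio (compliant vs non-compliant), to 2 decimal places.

0.69

The missing cell is in the unexposed row: 1607 − 1136 = 471.
So a = 442, b = 1742, c = 471, d = 1136.
RR = [a/(a+b)] / [c/(c+d)] = (442/2184) / (471/1607) = 0.20238/0.29309 = 0.69050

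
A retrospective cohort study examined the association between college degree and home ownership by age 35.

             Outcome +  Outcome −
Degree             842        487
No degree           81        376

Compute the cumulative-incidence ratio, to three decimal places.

Cells: a = 842, b = 487, c = 81, d = 376.
Risk in exposed = 842/1329 = 0.63356; risk in unexposed = 81/457 = 0.17724.
RR = 0.63356 / 0.17724 = 3.57452
The risk among the exposed is 3.57 times that among the unexposed.

3.575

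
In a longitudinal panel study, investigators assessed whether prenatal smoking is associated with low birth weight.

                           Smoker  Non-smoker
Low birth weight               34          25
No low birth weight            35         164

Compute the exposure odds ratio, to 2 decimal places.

Reading the table with exposure as columns: a = 34 (Smoker, case), b = 35 (Smoker, non-case), c = 25 (Non-smoker, case), d = 164.
OR = (a·d)/(b·c) = (34 × 164) / (35 × 25) = 5576 / 875 = 6.37257
The odds of low birth weight are about 6.37 times as high in the smoker group.

6.37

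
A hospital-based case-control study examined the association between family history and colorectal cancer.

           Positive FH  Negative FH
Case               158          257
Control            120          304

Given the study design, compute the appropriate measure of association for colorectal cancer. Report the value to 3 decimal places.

1.557

Reading the table with exposure as columns: a = 158 (Positive FH, case), b = 120 (Positive FH, non-case), c = 257 (Negative FH, case), d = 304.
This is a hospital-based case-control study: participants were sampled on outcome status, so risks in the source population cannot be estimated directly — relative risk is not valid here. The odds ratio is the appropriate measure.
OR = (a·d)/(b·c) = (158 × 304) / (120 × 257) = 48032 / 30840 = 1.55746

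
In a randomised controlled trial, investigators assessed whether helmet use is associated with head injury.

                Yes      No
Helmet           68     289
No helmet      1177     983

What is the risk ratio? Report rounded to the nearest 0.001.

0.350

Cells: a = 68, b = 289, c = 1177, d = 983.
Risk in exposed = 68/357 = 0.19048; risk in unexposed = 1177/2160 = 0.54491.
RR = 0.19048 / 0.54491 = 0.34956
The risk is 65% lower among the exposed than among the unexposed.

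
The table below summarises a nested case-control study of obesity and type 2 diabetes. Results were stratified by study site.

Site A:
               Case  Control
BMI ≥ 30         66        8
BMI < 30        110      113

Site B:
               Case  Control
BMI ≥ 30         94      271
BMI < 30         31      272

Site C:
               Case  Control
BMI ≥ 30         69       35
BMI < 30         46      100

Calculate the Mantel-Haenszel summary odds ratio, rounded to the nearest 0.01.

OR_MH = Σ(aᵢdᵢ/nᵢ) / Σ(bᵢcᵢ/nᵢ), where nᵢ is the stratum total.
Stratum 1 (Site A): n = 297; a·d/n = 66·113/297 = 25.1111; b·c/n = 8·110/297 = 2.9630
Stratum 2 (Site B): n = 668; a·d/n = 94·272/668 = 38.2754; b·c/n = 271·31/668 = 12.5763
Stratum 3 (Site C): n = 250; a·d/n = 69·100/250 = 27.6000; b·c/n = 35·46/250 = 6.4400
OR_MH = (25.1111 + 38.2754 + 27.6000) / (2.9630 + 12.5763 + 6.4400) = 90.9866 / 21.9793 = 4.13965

4.14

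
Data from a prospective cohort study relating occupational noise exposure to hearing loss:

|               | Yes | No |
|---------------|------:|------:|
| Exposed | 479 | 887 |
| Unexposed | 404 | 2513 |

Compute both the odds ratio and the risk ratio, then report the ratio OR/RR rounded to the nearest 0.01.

1.33

Cells: a = 479, b = 887, c = 404, d = 2513.
OR = (479·2513)/(887·404) = 1203727/358348 = 3.35910
Risk in exposed = 479/1366 = 0.35066; risk in unexposed = 404/2917 = 0.13850; RR = 2.53186
OR/RR = 3.35910 / 2.53186 = 1.32673
The outcome is not rare, so the OR lies further from 1 than the RR.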